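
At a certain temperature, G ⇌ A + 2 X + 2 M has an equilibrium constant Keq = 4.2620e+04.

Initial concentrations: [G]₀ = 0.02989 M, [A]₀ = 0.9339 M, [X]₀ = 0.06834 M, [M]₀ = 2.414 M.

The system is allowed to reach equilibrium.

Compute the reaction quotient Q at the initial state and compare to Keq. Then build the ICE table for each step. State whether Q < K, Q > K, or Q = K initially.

Q₀ = 0.8504 vs Keq = 4.2620e+04 ⇒ Q<K, forward
Step 1:
                    G           A           X           M
  Initial     0.02989      0.9339     0.06834       2.414
  Change     -0.02989     0.02989     0.05978     0.05978
  Equil    2.2714e-06      0.9638      0.1281       2.474
  solve Keq expr → x = 0.02989; check Q = 4.2620e+04

Q₀ = 0.8504; Q < K (proceeds forward)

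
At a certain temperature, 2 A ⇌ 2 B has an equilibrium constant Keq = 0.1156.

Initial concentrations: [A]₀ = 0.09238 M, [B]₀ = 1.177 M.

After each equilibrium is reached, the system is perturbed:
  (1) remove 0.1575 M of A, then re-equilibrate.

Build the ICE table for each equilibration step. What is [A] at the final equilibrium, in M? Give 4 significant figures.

[A]_eq = 0.8298 M

Q₀ = 162.3 vs Keq = 0.1156 ⇒ Q>K, reverse
Step 1:
                    A           B
  Initial     0.09238       1.177
  Change       0.8549     -0.8549
  Equil        0.9473      0.3221
  solve Keq expr → x = -0.4275; check Q = 0.1156
Then remove 0.1575 M of A.
Step 2:
                    A           B
  Initial      0.7898      0.3221
  Change      0.03996    -0.03996
  Equil        0.8298      0.2821
  solve Keq expr → x = -0.01998; check Q = 0.1156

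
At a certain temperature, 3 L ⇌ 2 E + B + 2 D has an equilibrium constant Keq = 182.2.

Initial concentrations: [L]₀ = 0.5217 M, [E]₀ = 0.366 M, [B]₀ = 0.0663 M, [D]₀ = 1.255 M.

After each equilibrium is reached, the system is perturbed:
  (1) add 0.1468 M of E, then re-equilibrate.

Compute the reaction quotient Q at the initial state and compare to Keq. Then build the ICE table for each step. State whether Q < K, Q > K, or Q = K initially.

Q₀ = 0.09851; Q < K (proceeds forward)

Q₀ = 0.09851 vs Keq = 182.2 ⇒ Q<K, forward
Step 1:
                    L           E           B           D
  init         0.5217       0.366      0.0663       1.255
  Δ           -0.4183      0.2789      0.1394      0.2789
  eq           0.1034      0.6449      0.2057       1.534
  solve Keq expr → x = 0.1394; check Q = 182.2
Then add 0.1468 M of E.
Step 2:
                    L           E           B           D
  init         0.1034      0.7917      0.2057       1.534
  Δ           0.01301   -0.008671   -0.004336   -0.008671
  eq           0.1164       0.783      0.2014       1.525
  solve Keq expr → x = -0.004336; check Q = 182.2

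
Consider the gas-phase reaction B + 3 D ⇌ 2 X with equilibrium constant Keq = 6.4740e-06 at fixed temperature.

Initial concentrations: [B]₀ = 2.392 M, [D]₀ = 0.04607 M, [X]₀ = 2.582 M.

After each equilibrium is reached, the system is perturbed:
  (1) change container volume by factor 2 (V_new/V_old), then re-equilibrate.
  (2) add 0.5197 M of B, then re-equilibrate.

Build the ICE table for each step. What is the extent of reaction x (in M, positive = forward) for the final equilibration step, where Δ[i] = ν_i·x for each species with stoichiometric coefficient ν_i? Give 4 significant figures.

x = 6.1253e-04 M

Q₀ = 2.8503e+04 vs Keq = 6.4740e-06 ⇒ Q>K, reverse
Step 1:
                    B           D           X
  init          2.392     0.04607       2.582
  Δ             1.273       3.818      -2.545
  eq            3.665       3.864     0.03699
  solve Keq expr → x = -1.273; check Q = 6.4740e-06
Then change container volume by factor 2 (V_new/V_old).
Step 2:
                    B           D           X
  init          1.832       1.932     0.01849
  Δ          0.004569     0.01371   -0.009137
  eq            1.837       1.945    0.009358
  solve Keq expr → x = -0.004569; check Q = 6.4740e-06
Then add 0.5197 M of B.
Step 3:
                    B           D           X
  init          2.357       1.945    0.009358
  Δ       -6.1253e-04   -0.001838    0.001225
  eq            2.356       1.944     0.01058
  solve Keq expr → x = 6.1253e-04; check Q = 6.4740e-06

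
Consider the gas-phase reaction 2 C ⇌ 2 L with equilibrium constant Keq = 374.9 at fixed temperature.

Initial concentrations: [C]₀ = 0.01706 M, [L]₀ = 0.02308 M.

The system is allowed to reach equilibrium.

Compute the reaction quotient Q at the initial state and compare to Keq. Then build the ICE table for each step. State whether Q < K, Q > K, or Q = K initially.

Q₀ = 1.83 vs Keq = 374.9 ⇒ Q<K, forward
Step 1:
                  C         L
  I         0.01706   0.02308
  C        -0.01509   0.01509
  E        0.001971   0.03817
  solve Keq expr → x = 0.007544; check Q = 374.9

Q₀ = 1.83; Q < K (proceeds forward)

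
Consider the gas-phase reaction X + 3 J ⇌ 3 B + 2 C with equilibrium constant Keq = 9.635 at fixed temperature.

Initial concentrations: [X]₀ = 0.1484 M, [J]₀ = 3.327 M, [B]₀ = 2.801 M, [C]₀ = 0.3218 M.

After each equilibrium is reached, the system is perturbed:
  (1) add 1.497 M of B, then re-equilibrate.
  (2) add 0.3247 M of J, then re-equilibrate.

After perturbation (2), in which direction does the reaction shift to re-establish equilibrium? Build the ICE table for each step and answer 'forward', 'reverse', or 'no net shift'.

Q₀ = 0.4164 vs Keq = 9.635 ⇒ Q<K, forward
Step 1:
                    X           J           B           C
  Initial      0.1484       3.327       2.801      0.3218
  Change      -0.1125     -0.3375      0.3375       0.225
  Equil        0.0359        2.99       3.138      0.5468
  solve Keq expr → x = 0.1125; check Q = 9.635
Then add 1.497 M of B.
Step 2:
                    X           J           B           C
  Initial      0.0359        2.99       4.635      0.5468
  Change      0.03659      0.1098     -0.1098    -0.07317
  Equil       0.07249       3.099       4.526      0.4736
  solve Keq expr → x = -0.03659; check Q = 9.635
Then add 0.3247 M of J.
Step 3:
                    X           J           B           C
  Initial     0.07249       3.424       4.526      0.4736
  Change     -0.01075    -0.03224     0.03224     0.02149
  Equil       0.06174       3.392       4.558      0.4951
  solve Keq expr → x = 0.01075; check Q = 9.635

Direction: forward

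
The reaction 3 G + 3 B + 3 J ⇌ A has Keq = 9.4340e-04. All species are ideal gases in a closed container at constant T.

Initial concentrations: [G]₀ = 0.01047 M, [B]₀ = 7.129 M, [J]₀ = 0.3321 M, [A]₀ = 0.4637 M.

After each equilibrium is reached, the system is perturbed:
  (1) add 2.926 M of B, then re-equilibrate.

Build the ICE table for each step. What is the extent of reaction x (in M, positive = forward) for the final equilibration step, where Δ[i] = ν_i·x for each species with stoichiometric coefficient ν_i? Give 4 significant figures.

x = 0.03503 M

Q₀ = 3.0444e+04 vs Keq = 9.4340e-04 ⇒ Q>K, reverse
Step 1:
                  G         B         J         A
  init      0.01047     7.129    0.3321    0.4637
  Δ          0.7288    0.7288    0.7288   -0.2429
  eq         0.7392     7.858     1.061    0.2208
  solve Keq expr → x = -0.2429; check Q = 9.4340e-04
Then add 2.926 M of B.
Step 2:
                  G         B         J         A
  init       0.7392     10.78     1.061    0.2208
  Δ         -0.1051   -0.1051   -0.1051   0.03503
  eq         0.6342     10.68    0.9558    0.2558
  solve Keq expr → x = 0.03503; check Q = 9.4340e-04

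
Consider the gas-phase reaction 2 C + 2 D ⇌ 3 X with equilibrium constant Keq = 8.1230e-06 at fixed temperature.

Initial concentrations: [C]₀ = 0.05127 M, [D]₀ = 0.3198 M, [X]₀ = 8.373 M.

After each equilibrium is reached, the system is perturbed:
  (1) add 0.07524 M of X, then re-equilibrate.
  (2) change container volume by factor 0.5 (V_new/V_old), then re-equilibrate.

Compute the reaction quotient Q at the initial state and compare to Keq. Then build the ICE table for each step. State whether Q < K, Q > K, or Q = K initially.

Q₀ = 2.1835e+06; Q > K (proceeds reverse)

Q₀ = 2.1835e+06 vs Keq = 8.1230e-06 ⇒ Q>K, reverse
Step 1:
                    C           D           X
  I           0.05127      0.3198       8.373
  C             5.448       5.448      -8.172
  E             5.499       5.768      0.2014
  solve Keq expr → x = -2.724; check Q = 8.1230e-06
Then add 0.07524 M of X.
Step 2:
                    C           D           X
  I             5.499       5.768      0.2767
  C           0.04861     0.04861    -0.07292
  E             5.548       5.816      0.2037
  solve Keq expr → x = -0.02431; check Q = 8.1230e-06
Then change container volume by factor 0.5 (V_new/V_old).
Step 3:
                    C           D           X
  I              11.1       11.63      0.4075
  C          -0.06788    -0.06788      0.1018
  E             11.03       11.56      0.5093
  solve Keq expr → x = 0.03394; check Q = 8.1230e-06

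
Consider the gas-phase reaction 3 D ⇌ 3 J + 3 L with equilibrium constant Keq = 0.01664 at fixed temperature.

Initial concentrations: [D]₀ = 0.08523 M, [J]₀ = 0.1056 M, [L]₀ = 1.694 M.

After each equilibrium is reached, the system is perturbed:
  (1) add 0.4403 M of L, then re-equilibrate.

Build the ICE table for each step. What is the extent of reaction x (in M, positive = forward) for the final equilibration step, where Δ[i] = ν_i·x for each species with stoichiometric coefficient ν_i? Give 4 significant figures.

Q₀ = 9.246 vs Keq = 0.01664 ⇒ Q>K, reverse
Step 1:
                    D           J           L
  init        0.08523      0.1056       1.694
  Δ           0.07954    -0.07954    -0.07954
  eq           0.1648     0.02606       1.614
  solve Keq expr → x = -0.02651; check Q = 0.01664
Then add 0.4403 M of L.
Step 2:
                    D           J           L
  init         0.1648     0.02606       2.055
  Δ          0.004921   -0.004921   -0.004921
  eq           0.1697     0.02113        2.05
  solve Keq expr → x = -0.00164; check Q = 0.01664

x = -0.00164 M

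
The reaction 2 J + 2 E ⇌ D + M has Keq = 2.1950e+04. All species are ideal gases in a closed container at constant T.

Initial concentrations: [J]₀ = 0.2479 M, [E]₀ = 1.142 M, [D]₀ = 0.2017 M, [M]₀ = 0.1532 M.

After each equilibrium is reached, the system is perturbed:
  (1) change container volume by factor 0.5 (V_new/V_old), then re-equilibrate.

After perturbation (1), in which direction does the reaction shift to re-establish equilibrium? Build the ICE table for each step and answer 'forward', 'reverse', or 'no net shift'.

Direction: forward

Q₀ = 0.3855 vs Keq = 2.1950e+04 ⇒ Q<K, forward
Step 1:
                   J          E          D          M
  init        0.2479      1.142     0.2017     0.1532
  Δ          -0.2456    -0.2456     0.1228     0.1228
  eq        0.002254     0.8964     0.3245      0.276
  solve Keq expr → x = 0.1228; check Q = 2.1950e+04
Then change container volume by factor 0.5 (V_new/V_old).
Step 2:
                   J          E          D          M
  init      0.004507      1.793      0.649      0.552
  Δ        -0.002247  -0.002247   0.001123   0.001123
  eq        0.002261       1.79     0.6502     0.5532
  solve Keq expr → x = 0.001123; check Q = 2.1950e+04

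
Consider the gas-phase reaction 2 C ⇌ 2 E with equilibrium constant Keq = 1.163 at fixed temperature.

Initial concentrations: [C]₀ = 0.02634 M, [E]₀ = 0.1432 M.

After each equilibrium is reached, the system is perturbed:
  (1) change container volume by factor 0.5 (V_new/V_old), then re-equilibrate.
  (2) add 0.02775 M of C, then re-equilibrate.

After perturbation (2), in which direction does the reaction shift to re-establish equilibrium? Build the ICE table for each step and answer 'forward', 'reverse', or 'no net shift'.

Direction: forward

Q₀ = 29.56 vs Keq = 1.163 ⇒ Q>K, reverse
Step 1:
                   C          E
  Initial    0.02634     0.1432
  Change     0.05523   -0.05523
  Equil      0.08157    0.08797
  solve Keq expr → x = -0.02762; check Q = 1.163
Then change container volume by factor 0.5 (V_new/V_old).
Step 2:
                   C          E
  Initial     0.1631     0.1759
  Change           0          0
  Equil       0.1631     0.1759
  solve Keq expr → x = 0; check Q = 1.163
Then add 0.02775 M of C.
Step 3:
                   C          E
  Initial     0.1909     0.1759
  Change     -0.0144     0.0144
  Equil       0.1765     0.1903
  solve Keq expr → x = 0.007199; check Q = 1.163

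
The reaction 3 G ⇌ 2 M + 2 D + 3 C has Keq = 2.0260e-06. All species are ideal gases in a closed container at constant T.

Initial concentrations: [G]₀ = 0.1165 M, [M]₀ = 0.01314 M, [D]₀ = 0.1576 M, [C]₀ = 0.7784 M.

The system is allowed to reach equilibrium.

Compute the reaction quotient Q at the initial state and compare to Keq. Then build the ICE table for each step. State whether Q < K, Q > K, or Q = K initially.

Q₀ = 0.001279 vs Keq = 2.0260e-06 ⇒ Q>K, reverse
Step 1:
                   G          M          D          C
  Initial     0.1165    0.01314     0.1576     0.7784
  Change     0.01861    -0.0124    -0.0124   -0.01861
  Equil       0.1351 7.3510e-04     0.1452     0.7598
  solve Keq expr → x = -0.006202; check Q = 2.0260e-06

Q₀ = 0.001279; Q > K (proceeds reverse)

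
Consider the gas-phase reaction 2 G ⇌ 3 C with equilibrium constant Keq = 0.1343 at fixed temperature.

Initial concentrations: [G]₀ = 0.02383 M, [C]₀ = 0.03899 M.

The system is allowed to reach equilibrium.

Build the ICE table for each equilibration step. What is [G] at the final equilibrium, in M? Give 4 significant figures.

[G]_eq = 0.02256 M

Q₀ = 0.1044 vs Keq = 0.1343 ⇒ Q<K, forward
Step 1:
                   G          C
  Initial    0.02383    0.03899
  Change   -0.001267   0.001901
  Equil      0.02256    0.04089
  solve Keq expr → x = 6.3351e-04; check Q = 0.1343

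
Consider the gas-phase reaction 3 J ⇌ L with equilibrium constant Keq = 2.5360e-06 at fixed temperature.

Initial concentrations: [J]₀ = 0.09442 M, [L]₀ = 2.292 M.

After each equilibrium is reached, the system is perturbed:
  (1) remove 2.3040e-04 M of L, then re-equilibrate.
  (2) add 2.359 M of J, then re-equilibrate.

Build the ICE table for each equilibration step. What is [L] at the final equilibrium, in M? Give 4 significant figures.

Q₀ = 2723 vs Keq = 2.5360e-06 ⇒ Q>K, reverse
Step 1:
                   J          L
  Initial    0.09442      2.292
  Change       6.873     -2.291
  Equil        6.968 8.5792e-04
  solve Keq expr → x = -2.291; check Q = 2.5360e-06
Then remove 2.3040e-04 M of L.
Step 2:
                   J          L
  Initial      6.968 6.2752e-04
  Change  -6.9043e-04 2.3014e-04
  Equil        6.967 8.5766e-04
  solve Keq expr → x = 2.3014e-04; check Q = 2.5360e-06
Then add 2.359 M of J.
Step 3:
                   J          L
  Initial      9.326 8.5766e-04
  Change   -0.003591   0.001197
  Equil        9.323   0.002055
  solve Keq expr → x = 0.001197; check Q = 2.5360e-06

[L]_eq = 0.002055 M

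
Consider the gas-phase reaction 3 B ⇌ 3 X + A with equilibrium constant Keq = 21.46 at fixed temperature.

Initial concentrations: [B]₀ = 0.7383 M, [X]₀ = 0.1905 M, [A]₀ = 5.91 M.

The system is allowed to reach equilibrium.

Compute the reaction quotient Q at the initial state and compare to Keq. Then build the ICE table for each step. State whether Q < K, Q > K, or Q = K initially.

Q₀ = 0.1015; Q < K (proceeds forward)

Q₀ = 0.1015 vs Keq = 21.46 ⇒ Q<K, forward
Step 1:
                    B           X           A
  Initial      0.7383      0.1905        5.91
  Change      -0.3707      0.3707      0.1236
  Equil        0.3676      0.5612       6.034
  solve Keq expr → x = 0.1236; check Q = 21.46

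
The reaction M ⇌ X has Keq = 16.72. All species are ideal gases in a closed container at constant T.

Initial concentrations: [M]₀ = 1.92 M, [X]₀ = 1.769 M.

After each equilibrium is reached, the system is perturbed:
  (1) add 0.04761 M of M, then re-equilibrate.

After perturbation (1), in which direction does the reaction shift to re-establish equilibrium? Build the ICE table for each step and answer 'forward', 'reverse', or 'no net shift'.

Direction: forward

Q₀ = 0.9214 vs Keq = 16.72 ⇒ Q<K, forward
Step 1:
                   M          X
  init          1.92      1.769
  Δ           -1.712      1.712
  eq          0.2082      3.481
  solve Keq expr → x = 1.712; check Q = 16.72
Then add 0.04761 M of M.
Step 2:
                   M          X
  init        0.2558      3.481
  Δ         -0.04492    0.04492
  eq          0.2109      3.526
  solve Keq expr → x = 0.04492; check Q = 16.72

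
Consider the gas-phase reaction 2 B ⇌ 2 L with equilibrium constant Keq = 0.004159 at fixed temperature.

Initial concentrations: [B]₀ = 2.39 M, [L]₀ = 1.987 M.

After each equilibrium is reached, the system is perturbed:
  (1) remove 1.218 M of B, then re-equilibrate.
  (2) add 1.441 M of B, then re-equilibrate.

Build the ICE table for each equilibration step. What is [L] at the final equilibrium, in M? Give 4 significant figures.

Q₀ = 0.6912 vs Keq = 0.004159 ⇒ Q>K, reverse
Step 1:
                    B           L
  Initial        2.39       1.987
  Change        1.722      -1.722
  Equil         4.112      0.2652
  solve Keq expr → x = -0.8609; check Q = 0.004159
Then remove 1.218 M of B.
Step 2:
                    B           L
  Initial       2.894      0.2652
  Change      0.07379    -0.07379
  Equil         2.968      0.1914
  solve Keq expr → x = -0.0369; check Q = 0.004159
Then add 1.441 M of B.
Step 3:
                    B           L
  Initial       4.409      0.1914
  Change      -0.0873      0.0873
  Equil         4.321      0.2787
  solve Keq expr → x = 0.04365; check Q = 0.004159

[L]_eq = 0.2787 M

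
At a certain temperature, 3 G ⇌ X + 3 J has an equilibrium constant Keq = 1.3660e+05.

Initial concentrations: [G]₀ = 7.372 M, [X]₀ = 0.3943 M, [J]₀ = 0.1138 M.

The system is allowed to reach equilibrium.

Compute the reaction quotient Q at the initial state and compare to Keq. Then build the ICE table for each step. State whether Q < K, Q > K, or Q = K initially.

Q₀ = 1.4504e-06; Q < K (proceeds forward)

Q₀ = 1.4504e-06 vs Keq = 1.3660e+05 ⇒ Q<K, forward
Step 1:
                  G         X         J
  init        7.372    0.3943    0.1138
  Δ          -7.173     2.391     7.173
  eq         0.1991     2.785     7.287
  solve Keq expr → x = 2.391; check Q = 1.3660e+05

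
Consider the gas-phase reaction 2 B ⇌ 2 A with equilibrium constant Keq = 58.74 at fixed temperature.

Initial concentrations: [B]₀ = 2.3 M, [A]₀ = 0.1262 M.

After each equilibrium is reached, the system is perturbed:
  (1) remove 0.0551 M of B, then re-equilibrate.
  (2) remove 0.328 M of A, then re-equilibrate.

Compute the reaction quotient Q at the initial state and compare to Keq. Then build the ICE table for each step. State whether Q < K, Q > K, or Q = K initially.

Q₀ = 0.003011; Q < K (proceeds forward)

Q₀ = 0.003011 vs Keq = 58.74 ⇒ Q<K, forward
Step 1:
                   B          A
  init           2.3     0.1262
  Δ            -2.02       2.02
  eq            0.28      2.146
  solve Keq expr → x = 1.01; check Q = 58.74
Then remove 0.0551 M of B.
Step 2:
                   B          A
  init        0.2249      2.146
  Δ          0.04874   -0.04874
  eq          0.2737      2.097
  solve Keq expr → x = -0.02437; check Q = 58.74
Then remove 0.328 M of A.
Step 3:
                   B          A
  init        0.2737      1.769
  Δ         -0.03786    0.03786
  eq          0.2358      1.807
  solve Keq expr → x = 0.01893; check Q = 58.74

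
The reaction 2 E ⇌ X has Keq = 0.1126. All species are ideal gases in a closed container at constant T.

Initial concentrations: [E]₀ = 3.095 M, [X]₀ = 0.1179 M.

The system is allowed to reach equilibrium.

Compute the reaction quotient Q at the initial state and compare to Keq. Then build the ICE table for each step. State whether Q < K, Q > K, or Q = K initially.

Q₀ = 0.01231 vs Keq = 0.1126 ⇒ Q<K, forward
Step 1:
                    E           X
  init          3.095      0.1179
  Δ           -0.8745      0.4373
  eq             2.22      0.5552
  solve Keq expr → x = 0.4373; check Q = 0.1126

Q₀ = 0.01231; Q < K (proceeds forward)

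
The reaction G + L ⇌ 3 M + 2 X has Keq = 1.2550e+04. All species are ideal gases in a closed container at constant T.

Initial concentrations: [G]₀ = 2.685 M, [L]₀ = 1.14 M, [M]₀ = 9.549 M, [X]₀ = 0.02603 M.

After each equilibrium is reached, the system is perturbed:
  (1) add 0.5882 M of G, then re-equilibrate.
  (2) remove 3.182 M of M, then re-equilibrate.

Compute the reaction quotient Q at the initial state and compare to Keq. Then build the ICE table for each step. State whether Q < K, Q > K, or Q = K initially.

Q₀ = 0.1927 vs Keq = 1.2550e+04 ⇒ Q<K, forward
Step 1:
                    G           L           M           X
  init          2.685        1.14       9.549     0.02603
  Δ           -0.8826     -0.8826       2.648       1.765
  eq            1.802      0.2574        12.2       1.791
  solve Keq expr → x = 0.8826; check Q = 1.2550e+04
Then add 0.5882 M of G.
Step 2:
                    G           L           M           X
  init          2.391      0.2574        12.2       1.791
  Δ          -0.03744    -0.03744      0.1123     0.07489
  eq            2.353      0.2199       12.31       1.866
  solve Keq expr → x = 0.03744; check Q = 1.2550e+04
Then remove 3.182 M of M.
Step 3:
                    G           L           M           X
  init          2.353      0.2199       9.127       1.866
  Δ          -0.09538    -0.09538      0.2862      0.1908
  eq            2.258      0.1246       9.413       2.057
  solve Keq expr → x = 0.09538; check Q = 1.2550e+04

Q₀ = 0.1927; Q < K (proceeds forward)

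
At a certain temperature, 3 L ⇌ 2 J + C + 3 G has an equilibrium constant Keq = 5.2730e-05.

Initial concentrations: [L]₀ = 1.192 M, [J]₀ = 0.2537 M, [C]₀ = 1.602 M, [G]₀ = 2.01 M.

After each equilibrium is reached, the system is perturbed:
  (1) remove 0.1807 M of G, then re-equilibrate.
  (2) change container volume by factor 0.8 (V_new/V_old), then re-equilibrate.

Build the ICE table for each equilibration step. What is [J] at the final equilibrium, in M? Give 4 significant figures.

[J]_eq = 0.005957 M

Q₀ = 0.4944 vs Keq = 5.2730e-05 ⇒ Q>K, reverse
Step 1:
                    L           J           C           G
  init          1.192      0.2537       1.602        2.01
  Δ            0.3722     -0.2481     -0.1241     -0.3722
  eq            1.564    0.005575       1.478       1.638
  solve Keq expr → x = -0.1241; check Q = 5.2730e-05
Then remove 0.1807 M of G.
Step 2:
                    L           J           C           G
  init          1.564    0.005575       1.478       1.457
  Δ          -0.00157    0.001047  5.2334e-04     0.00157
  eq            1.563    0.006622       1.478       1.459
  solve Keq expr → x = 5.2334e-04; check Q = 5.2730e-05
Then change container volume by factor 0.8 (V_new/V_old).
Step 3:
                    L           J           C           G
  init          1.953    0.008277       1.848       1.823
  Δ           0.00348    -0.00232    -0.00116    -0.00348
  eq            1.957    0.005957       1.847        1.82
  solve Keq expr → x = -0.00116; check Q = 5.2730e-05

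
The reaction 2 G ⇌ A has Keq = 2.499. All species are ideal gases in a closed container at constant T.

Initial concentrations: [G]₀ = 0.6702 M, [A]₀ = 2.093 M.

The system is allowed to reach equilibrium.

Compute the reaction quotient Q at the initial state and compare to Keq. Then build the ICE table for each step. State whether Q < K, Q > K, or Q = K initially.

Q₀ = 4.66 vs Keq = 2.499 ⇒ Q>K, reverse
Step 1:
                   G          A
  I           0.6702      2.093
  C           0.2205    -0.1103
  E           0.8907      1.983
  solve Keq expr → x = -0.1103; check Q = 2.499

Q₀ = 4.66; Q > K (proceeds reverse)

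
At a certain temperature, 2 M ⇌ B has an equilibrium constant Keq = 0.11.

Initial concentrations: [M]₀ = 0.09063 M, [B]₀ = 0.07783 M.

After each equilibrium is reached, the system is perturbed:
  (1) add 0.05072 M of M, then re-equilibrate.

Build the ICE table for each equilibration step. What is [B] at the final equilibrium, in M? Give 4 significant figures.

[B]_eq = 0.008611 M

Q₀ = 9.476 vs Keq = 0.11 ⇒ Q>K, reverse
Step 1:
                    M           B
  init        0.09063     0.07783
  Δ            0.1436     -0.0718
  eq           0.2342    0.006035
  solve Keq expr → x = -0.0718; check Q = 0.11
Then add 0.05072 M of M.
Step 2:
                    M           B
  init         0.2849    0.006035
  Δ         -0.005153    0.002576
  eq           0.2798    0.008611
  solve Keq expr → x = 0.002576; check Q = 0.11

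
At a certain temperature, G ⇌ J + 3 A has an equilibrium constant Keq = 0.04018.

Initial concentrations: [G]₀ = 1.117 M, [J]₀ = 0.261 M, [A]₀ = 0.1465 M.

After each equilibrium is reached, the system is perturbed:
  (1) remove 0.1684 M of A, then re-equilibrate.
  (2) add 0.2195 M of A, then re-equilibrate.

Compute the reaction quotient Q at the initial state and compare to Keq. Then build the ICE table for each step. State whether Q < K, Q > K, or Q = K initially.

Q₀ = 7.3468e-04; Q < K (proceeds forward)

Q₀ = 7.3468e-04 vs Keq = 0.04018 ⇒ Q<K, forward
Step 1:
                  G         J         A
  Initial     1.117     0.261    0.1465
  Change    -0.1104    0.1104    0.3311
  Equil       1.007    0.3714    0.4776
  solve Keq expr → x = 0.1104; check Q = 0.04018
Then remove 0.1684 M of A.
Step 2:
                  G         J         A
  Initial     1.007    0.3714    0.3092
  Change   -0.04744   0.04744    0.1423
  Equil      0.9592    0.4188    0.4515
  solve Keq expr → x = 0.04744; check Q = 0.04018
Then add 0.2195 M of A.
Step 3:
                  G         J         A
  Initial    0.9592    0.4188     0.671
  Change    0.06164  -0.06164   -0.1849
  Equil       1.021    0.3572    0.4861
  solve Keq expr → x = -0.06164; check Q = 0.04018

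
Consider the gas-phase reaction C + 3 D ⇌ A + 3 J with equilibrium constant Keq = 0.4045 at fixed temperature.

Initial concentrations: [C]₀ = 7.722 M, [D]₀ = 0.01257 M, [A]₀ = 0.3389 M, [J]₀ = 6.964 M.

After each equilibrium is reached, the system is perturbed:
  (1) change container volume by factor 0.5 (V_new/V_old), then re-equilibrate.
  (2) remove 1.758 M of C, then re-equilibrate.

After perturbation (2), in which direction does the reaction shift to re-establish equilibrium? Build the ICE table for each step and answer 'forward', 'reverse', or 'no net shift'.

Q₀ = 7.4630e+06 vs Keq = 0.4045 ⇒ Q>K, reverse
Step 1:
                    C           D           A           J
  I             7.722     0.01257      0.3389       6.964
  C            0.3244      0.9732     -0.3244     -0.9732
  E             8.046      0.9858      0.0145       5.991
  solve Keq expr → x = -0.3244; check Q = 0.4045
Then change container volume by factor 0.5 (V_new/V_old).
Step 2:
                    C           D           A           J
  I             16.09       1.972       0.029       11.98
  C                 0           0           0           0
  E             16.09       1.972       0.029       11.98
  solve Keq expr → x = 0; check Q = 0.4045
Then remove 1.758 M of C.
Step 3:
                    C           D           A           J
  I             14.33       1.972       0.029       11.98
  C          0.002779    0.008338   -0.002779   -0.008338
  E             14.34        1.98     0.02622       11.97
  solve Keq expr → x = -0.002779; check Q = 0.4045

Direction: reverse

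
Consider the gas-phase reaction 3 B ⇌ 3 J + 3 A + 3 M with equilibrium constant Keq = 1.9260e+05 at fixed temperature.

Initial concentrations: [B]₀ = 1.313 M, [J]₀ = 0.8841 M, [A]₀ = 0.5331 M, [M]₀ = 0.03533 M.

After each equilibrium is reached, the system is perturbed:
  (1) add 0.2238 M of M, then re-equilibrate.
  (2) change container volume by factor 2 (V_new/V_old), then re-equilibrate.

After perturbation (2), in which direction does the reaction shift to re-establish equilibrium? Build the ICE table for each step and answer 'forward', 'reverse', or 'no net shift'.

Direction: forward

Q₀ = 2.0397e-06 vs Keq = 1.9260e+05 ⇒ Q<K, forward
Step 1:
                  B         J         A         M
  init        1.313    0.8841    0.5331   0.03533
  Δ          -1.231     1.231     1.231     1.231
  eq        0.08184     2.115     1.764     1.266
  solve Keq expr → x = 0.4104; check Q = 1.9260e+05
Then add 0.2238 M of M.
Step 2:
                  B         J         A         M
  init      0.08184     2.115     1.764      1.49
  Δ         0.01243  -0.01243  -0.01243  -0.01243
  eq        0.09427     2.103     1.752     1.478
  solve Keq expr → x = -0.004143; check Q = 1.9260e+05
Then change container volume by factor 2 (V_new/V_old).
Step 3:
                  B         J         A         M
  init      0.04714     1.051    0.8759    0.7389
  Δ        -0.03392   0.03392   0.03392   0.03392
  eq        0.01322     1.085    0.9098    0.7728
  solve Keq expr → x = 0.01131; check Q = 1.9260e+05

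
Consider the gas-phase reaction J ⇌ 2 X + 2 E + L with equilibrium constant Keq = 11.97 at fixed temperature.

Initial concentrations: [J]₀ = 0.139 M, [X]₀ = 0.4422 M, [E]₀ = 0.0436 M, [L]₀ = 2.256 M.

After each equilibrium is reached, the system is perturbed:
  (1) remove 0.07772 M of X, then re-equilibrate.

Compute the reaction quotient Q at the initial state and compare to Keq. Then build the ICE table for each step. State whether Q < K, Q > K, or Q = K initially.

Q₀ = 0.006033; Q < K (proceeds forward)

Q₀ = 0.006033 vs Keq = 11.97 ⇒ Q<K, forward
Step 1:
                  J         X         E         L
  init        0.139    0.4422    0.0436     2.256
  Δ         -0.1299    0.2599    0.2599    0.1299
  eq       0.009051    0.7021    0.3035     2.386
  solve Keq expr → x = 0.1299; check Q = 11.97
Then remove 0.07772 M of X.
Step 2:
                  J         X         E         L
  init     0.009051    0.6244    0.3035     2.386
  Δ       -0.001653  0.003306  0.003306  0.001653
  eq       0.007397    0.6277    0.3068     2.388
  solve Keq expr → x = 0.001653; check Q = 11.97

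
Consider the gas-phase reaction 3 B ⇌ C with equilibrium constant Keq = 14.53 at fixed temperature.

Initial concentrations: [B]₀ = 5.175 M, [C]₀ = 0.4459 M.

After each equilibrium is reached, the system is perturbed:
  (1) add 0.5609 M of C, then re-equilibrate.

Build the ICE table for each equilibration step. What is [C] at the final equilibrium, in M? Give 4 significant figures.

[C]_eq = 2.545 M

Q₀ = 0.003217 vs Keq = 14.53 ⇒ Q<K, forward
Step 1:
                    B           C
  I             5.175      0.4459
  C            -4.659       1.553
  E            0.5162       1.999
  solve Keq expr → x = 1.553; check Q = 14.53
Then add 0.5609 M of C.
Step 2:
                    B           C
  I            0.5162        2.56
  C           0.04331    -0.01444
  E            0.5595       2.545
  solve Keq expr → x = -0.01444; check Q = 14.53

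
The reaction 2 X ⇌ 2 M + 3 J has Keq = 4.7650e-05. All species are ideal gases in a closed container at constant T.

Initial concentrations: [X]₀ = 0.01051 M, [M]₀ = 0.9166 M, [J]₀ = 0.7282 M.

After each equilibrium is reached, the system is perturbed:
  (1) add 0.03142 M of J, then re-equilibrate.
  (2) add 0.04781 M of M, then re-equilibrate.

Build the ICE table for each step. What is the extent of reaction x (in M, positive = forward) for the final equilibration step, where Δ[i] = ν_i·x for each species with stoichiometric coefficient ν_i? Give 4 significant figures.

Q₀ = 2937 vs Keq = 4.7650e-05 ⇒ Q>K, reverse
Step 1:
                  X         M         J
  Initial   0.01051    0.9166    0.7282
  Change     0.4608   -0.4608   -0.6911
  Equil      0.4713    0.4558   0.03707
  solve Keq expr → x = -0.2304; check Q = 4.7650e-05
Then add 0.03142 M of J.
Step 2:
                  X         M         J
  Initial    0.4713    0.4558   0.06849
  Change    0.01952  -0.01952  -0.02928
  Equil      0.4908    0.4363   0.03921
  solve Keq expr → x = -0.009759; check Q = 4.7650e-05
Then add 0.04781 M of M.
Step 3:
                  X         M         J
  Initial    0.4908    0.4841   0.03921
  Change   0.001641 -0.001641 -0.002461
  Equil      0.4924    0.4825   0.03675
  solve Keq expr → x = -8.2045e-04; check Q = 4.7650e-05

x = -8.2045e-04 M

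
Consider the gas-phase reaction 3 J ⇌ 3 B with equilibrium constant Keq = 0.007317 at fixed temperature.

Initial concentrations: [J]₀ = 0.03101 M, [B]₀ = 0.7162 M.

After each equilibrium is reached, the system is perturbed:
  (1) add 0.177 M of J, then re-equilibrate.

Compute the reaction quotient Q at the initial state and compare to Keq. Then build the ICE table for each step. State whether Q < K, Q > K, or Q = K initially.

Q₀ = 1.2320e+04; Q > K (proceeds reverse)

Q₀ = 1.2320e+04 vs Keq = 0.007317 ⇒ Q>K, reverse
Step 1:
                  J         B
  Initial   0.03101    0.7162
  Change     0.5947   -0.5947
  Equil      0.6257    0.1215
  solve Keq expr → x = -0.1982; check Q = 0.007317
Then add 0.177 M of J.
Step 2:
                  J         B
  Initial    0.8027    0.1215
  Change   -0.02878   0.02878
  Equil       0.774    0.1503
  solve Keq expr → x = 0.009592; check Q = 0.007317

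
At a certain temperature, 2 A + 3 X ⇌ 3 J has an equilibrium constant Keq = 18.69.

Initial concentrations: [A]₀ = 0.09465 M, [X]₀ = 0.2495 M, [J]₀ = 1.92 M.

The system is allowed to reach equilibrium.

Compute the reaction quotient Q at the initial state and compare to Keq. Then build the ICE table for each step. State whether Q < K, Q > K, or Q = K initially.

Q₀ = 5.0869e+04 vs Keq = 18.69 ⇒ Q>K, reverse
Step 1:
                  A         X         J
  init      0.09465    0.2495      1.92
  Δ          0.3846    0.5769   -0.5769
  eq         0.4793    0.8264     1.343
  solve Keq expr → x = -0.1923; check Q = 18.69

Q₀ = 5.0869e+04; Q > K (proceeds reverse)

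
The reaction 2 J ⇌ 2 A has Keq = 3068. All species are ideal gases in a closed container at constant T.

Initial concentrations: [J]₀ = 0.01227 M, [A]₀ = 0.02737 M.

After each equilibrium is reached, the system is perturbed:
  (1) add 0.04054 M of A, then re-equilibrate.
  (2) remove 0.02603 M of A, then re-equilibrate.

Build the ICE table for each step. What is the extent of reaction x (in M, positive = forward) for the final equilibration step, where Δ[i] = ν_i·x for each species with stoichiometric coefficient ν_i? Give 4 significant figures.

Q₀ = 4.976 vs Keq = 3068 ⇒ Q<K, forward
Step 1:
                   J          A
  init       0.01227    0.02737
  Δ         -0.01157    0.01157
  eq      7.0297e-04    0.03894
  solve Keq expr → x = 0.005784; check Q = 3068
Then add 0.04054 M of A.
Step 2:
                   J          A
  init    7.0297e-04    0.07948
  Δ       7.1893e-04 -7.1893e-04
  eq        0.001422    0.07876
  solve Keq expr → x = -3.5946e-04; check Q = 3068
Then remove 0.02603 M of A.
Step 3:
                   J          A
  init      0.001422    0.05273
  Δ       -4.6161e-04 4.6161e-04
  eq      9.6028e-04    0.05319
  solve Keq expr → x = 2.3081e-04; check Q = 3068

x = 2.3081e-04 M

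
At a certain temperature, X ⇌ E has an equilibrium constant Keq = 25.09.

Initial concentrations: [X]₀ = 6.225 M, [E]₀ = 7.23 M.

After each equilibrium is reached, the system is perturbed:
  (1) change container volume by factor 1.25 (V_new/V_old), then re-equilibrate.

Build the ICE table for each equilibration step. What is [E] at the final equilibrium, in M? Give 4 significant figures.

[E]_eq = 10.35 M

Q₀ = 1.161 vs Keq = 25.09 ⇒ Q<K, forward
Step 1:
                    X           E
  Initial       6.225        7.23
  Change       -5.709       5.709
  Equil        0.5157       12.94
  solve Keq expr → x = 5.709; check Q = 25.09
Then change container volume by factor 1.25 (V_new/V_old).
Step 2:
                    X           E
  Initial      0.4126       10.35
  Change            0           0
  Equil        0.4126       10.35
  solve Keq expr → x = 0; check Q = 25.09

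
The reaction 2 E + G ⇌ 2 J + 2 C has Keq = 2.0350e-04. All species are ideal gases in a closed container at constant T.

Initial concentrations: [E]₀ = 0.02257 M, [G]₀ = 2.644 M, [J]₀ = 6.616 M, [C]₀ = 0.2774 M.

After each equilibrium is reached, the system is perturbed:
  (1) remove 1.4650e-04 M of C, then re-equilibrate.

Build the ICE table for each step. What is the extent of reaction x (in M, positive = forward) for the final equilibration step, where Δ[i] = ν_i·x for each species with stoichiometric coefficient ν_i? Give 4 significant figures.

x = 7.2956e-05 M

Q₀ = 2501 vs Keq = 2.0350e-04 ⇒ Q>K, reverse
Step 1:
                    E           G           J           C
  init        0.02257       2.644       6.616      0.2774
  Δ            0.2763      0.1381     -0.2763     -0.2763
  eq           0.2988       2.782        6.34    0.001122
  solve Keq expr → x = -0.1381; check Q = 2.0350e-04
Then remove 1.4650e-04 M of C.
Step 2:
                    E           G           J           C
  init         0.2988       2.782        6.34  9.7514e-04
  Δ       -1.4591e-04 -7.2956e-05  1.4591e-04  1.4591e-04
  eq           0.2987       2.782        6.34    0.001121
  solve Keq expr → x = 7.2956e-05; check Q = 2.0350e-04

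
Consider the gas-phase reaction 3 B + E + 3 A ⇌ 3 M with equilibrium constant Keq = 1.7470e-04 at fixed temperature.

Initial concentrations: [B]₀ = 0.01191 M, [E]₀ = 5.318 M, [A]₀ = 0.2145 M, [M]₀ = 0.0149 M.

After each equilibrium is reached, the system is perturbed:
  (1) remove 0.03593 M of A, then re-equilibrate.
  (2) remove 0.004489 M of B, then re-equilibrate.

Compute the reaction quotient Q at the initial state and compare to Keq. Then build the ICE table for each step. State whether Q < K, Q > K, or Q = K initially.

Q₀ = 37.31 vs Keq = 1.7470e-04 ⇒ Q>K, reverse
Step 1:
                  B         E         A         M
  init      0.01191     5.318    0.2145    0.0149
  Δ         0.01431  0.004771   0.01431  -0.01431
  eq        0.02622     5.323    0.2288 5.8569e-04
  solve Keq expr → x = -0.004771; check Q = 1.7470e-04
Then remove 0.03593 M of A.
Step 2:
                  B         E         A         M
  init      0.02622     5.323    0.1929 5.8569e-04
  Δ       9.0041e-05 3.0014e-05 9.0041e-05 -9.0041e-05
  eq        0.02631     5.323     0.193 4.9564e-04
  solve Keq expr → x = -3.0014e-05; check Q = 1.7470e-04
Then remove 0.004489 M of B.
Step 3:
                  B         E         A         M
  init      0.02183     5.323     0.193 4.9564e-04
  Δ       8.2815e-05 2.7605e-05 8.2815e-05 -8.2815e-05
  eq        0.02191     5.323    0.1931 4.1283e-04
  solve Keq expr → x = -2.7605e-05; check Q = 1.7470e-04

Q₀ = 37.31; Q > K (proceeds reverse)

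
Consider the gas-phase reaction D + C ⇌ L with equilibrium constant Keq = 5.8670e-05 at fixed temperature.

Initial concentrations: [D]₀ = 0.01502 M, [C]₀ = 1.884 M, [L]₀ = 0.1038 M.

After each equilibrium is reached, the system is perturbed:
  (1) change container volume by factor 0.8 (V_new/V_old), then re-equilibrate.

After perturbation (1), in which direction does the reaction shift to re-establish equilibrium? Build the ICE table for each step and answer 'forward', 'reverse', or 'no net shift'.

Direction: forward

Q₀ = 3.668 vs Keq = 5.8670e-05 ⇒ Q>K, reverse
Step 1:
                   D          C          L
  I          0.01502      1.884     0.1038
  C           0.1038     0.1038    -0.1038
  E           0.1188      1.988 1.3856e-05
  solve Keq expr → x = -0.1038; check Q = 5.8670e-05
Then change container volume by factor 0.8 (V_new/V_old).
Step 2:
                   D          C          L
  I           0.1485      2.485 1.7319e-05
  C       -4.3292e-06 -4.3292e-06 4.3292e-06
  E           0.1485      2.485 2.1649e-05
  solve Keq expr → x = 4.3292e-06; check Q = 5.8670e-05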